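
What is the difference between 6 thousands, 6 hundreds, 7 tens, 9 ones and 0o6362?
Convert 6 thousands, 6 hundreds, 7 tens, 9 ones (place-value notation) → 6×1000 + 6×100 + 7×10 + 9 = 6679 (decimal)
Convert 0o6362 (octal) → 6×512 + 3×64 + 6×8 + 2 = 3314 (decimal)
Difference: |6679 - 3314| = 3365
3365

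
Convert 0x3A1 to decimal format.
Convert 0x3A1 (hexadecimal) → 3×256 + 10×16 + 1 = 929 (decimal)
929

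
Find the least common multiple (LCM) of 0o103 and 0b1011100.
Convert 0o103 (octal) → 1×64 + 3 = 67 (decimal)
Convert 0b1011100 (binary) → 64 + 16 + 8 + 4 = 92 (decimal)
Compute lcm(67, 92) = 6164
6164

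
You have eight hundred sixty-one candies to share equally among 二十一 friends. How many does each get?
Convert eight hundred sixty-one (English words) → 8×100 + 61 = 861 (decimal)
Convert 二十一 (Chinese numeral) → 2×10 + 1 = 21 (decimal)
Compute 861 ÷ 21 = 41
41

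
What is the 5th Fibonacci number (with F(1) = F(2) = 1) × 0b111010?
Convert the 5th Fibonacci number (with F(1) = F(2) = 1) (Fibonacci index) → 1, 1, 2, 3, 5 → 5 (decimal)
Convert 0b111010 (binary) → 32 + 16 + 8 + 2 = 58 (decimal)
Compute 5 × 58 = 290
290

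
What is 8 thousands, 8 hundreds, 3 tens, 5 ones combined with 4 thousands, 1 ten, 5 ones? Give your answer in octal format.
Convert 8 thousands, 8 hundreds, 3 tens, 5 ones (place-value notation) → 8×1000 + 8×100 + 3×10 + 5 = 8835 (decimal)
Convert 4 thousands, 1 ten, 5 ones (place-value notation) → 4×1000 + 1×10 + 5 = 4015 (decimal)
Compute 8835 + 4015 = 12850
Convert 12850 (decimal) → 12850 = 3×4096 + 1×512 + 6×8 + 2 → 0o31062 (octal)
0o31062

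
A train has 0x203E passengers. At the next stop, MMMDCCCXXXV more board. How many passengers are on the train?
Convert 0x203E (hexadecimal) → 2×4096 + 3×16 + 14 = 8254 (decimal)
Convert MMMDCCCXXXV (Roman numeral) → 1000 + 1000 + 1000 + 500 + 100 + 100 + 100 + 10 + 10 + 10 + 5 = 3835 (decimal)
Compute 8254 + 3835 = 12089
12089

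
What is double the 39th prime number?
The 39th prime number = 167
Compute 167 × 2 = 334
334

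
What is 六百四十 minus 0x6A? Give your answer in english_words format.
Convert 六百四十 (Chinese numeral) → 6×100 + 4×10 = 640 (decimal)
Convert 0x6A (hexadecimal) → 6×16 + 10 = 106 (decimal)
Compute 640 - 106 = 534
Convert 534 (decimal) → 534 = 5×100 + 34 → five hundred thirty-four (English words)
five hundred thirty-four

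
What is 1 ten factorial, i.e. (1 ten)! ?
Convert 1 ten (place-value notation) → 1×10 = 10 (decimal)
Compute 10! = 3628800
3628800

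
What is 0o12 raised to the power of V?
Convert 0o12 (octal) → 1×8 + 2 = 10 (decimal)
Convert V (Roman numeral) → 5 (decimal)
Compute 10 ^ 5 = 100000
100000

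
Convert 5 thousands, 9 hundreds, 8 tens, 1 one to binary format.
Convert 5 thousands, 9 hundreds, 8 tens, 1 one (place-value notation) → 5×1000 + 9×100 + 8×10 + 1 = 5981 (decimal)
Convert 5981 (decimal) → 5981 = 4096 + 1024 + 512 + 256 + 64 + 16 + 8 + 4 + 1 → 0b1011101011101 (binary)
0b1011101011101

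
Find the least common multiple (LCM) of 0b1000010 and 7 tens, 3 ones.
Convert 0b1000010 (binary) → 64 + 2 = 66 (decimal)
Convert 7 tens, 3 ones (place-value notation) → 7×10 + 3 = 73 (decimal)
Compute lcm(66, 73) = 4818
4818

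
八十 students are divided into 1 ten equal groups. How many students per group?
Convert 八十 (Chinese numeral) → 8×10 = 80 (decimal)
Convert 1 ten (place-value notation) → 1×10 = 10 (decimal)
Compute 80 ÷ 10 = 8
8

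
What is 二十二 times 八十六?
Convert 二十二 (Chinese numeral) → 2×10 + 2 = 22 (decimal)
Convert 八十六 (Chinese numeral) → 8×10 + 6 = 86 (decimal)
Compute 22 × 86 = 1892
1892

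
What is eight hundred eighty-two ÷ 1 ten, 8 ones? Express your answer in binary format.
Convert eight hundred eighty-two (English words) → 8×100 + 82 = 882 (decimal)
Convert 1 ten, 8 ones (place-value notation) → 1×10 + 8 = 18 (decimal)
Compute 882 ÷ 18 = 49
Convert 49 (decimal) → 49 = 32 + 16 + 1 → 0b110001 (binary)
0b110001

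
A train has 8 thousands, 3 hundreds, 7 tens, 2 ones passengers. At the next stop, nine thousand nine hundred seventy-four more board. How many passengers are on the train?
Convert 8 thousands, 3 hundreds, 7 tens, 2 ones (place-value notation) → 8×1000 + 3×100 + 7×10 + 2 = 8372 (decimal)
Convert nine thousand nine hundred seventy-four (English words) → 9×1000 + 9×100 + 74 = 9974 (decimal)
Compute 8372 + 9974 = 18346
18346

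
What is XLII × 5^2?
Convert XLII (Roman numeral) → 40 + 1 + 1 = 42 (decimal)
Convert 5^2 (power) → 25 (decimal)
Compute 42 × 25 = 1050
1050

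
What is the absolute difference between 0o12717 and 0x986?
Convert 0o12717 (octal) → 1×4096 + 2×512 + 7×64 + 1×8 + 7 = 5583 (decimal)
Convert 0x986 (hexadecimal) → 9×256 + 8×16 + 6 = 2438 (decimal)
Compute |5583 - 2438| = 3145
3145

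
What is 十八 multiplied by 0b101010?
Convert 十八 (Chinese numeral) → 1×10 + 8 = 18 (decimal)
Convert 0b101010 (binary) → 32 + 8 + 2 = 42 (decimal)
Compute 18 × 42 = 756
756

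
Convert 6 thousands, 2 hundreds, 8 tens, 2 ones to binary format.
Convert 6 thousands, 2 hundreds, 8 tens, 2 ones (place-value notation) → 6×1000 + 2×100 + 8×10 + 2 = 6282 (decimal)
Convert 6282 (decimal) → 6282 = 4096 + 2048 + 128 + 8 + 2 → 0b1100010001010 (binary)
0b1100010001010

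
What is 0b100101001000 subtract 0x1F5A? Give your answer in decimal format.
Convert 0b100101001000 (binary) → 2048 + 256 + 64 + 8 = 2376 (decimal)
Convert 0x1F5A (hexadecimal) → 1×4096 + 15×256 + 5×16 + 10 = 8026 (decimal)
Compute 2376 - 8026 = -5650
-5650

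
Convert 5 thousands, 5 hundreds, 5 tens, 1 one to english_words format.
Convert 5 thousands, 5 hundreds, 5 tens, 1 one (place-value notation) → 5×1000 + 5×100 + 5×10 + 1 = 5551 (decimal)
Convert 5551 (decimal) → 5551 = 5×1000 + 5×100 + 51 → five thousand five hundred fifty-one (English words)
five thousand five hundred fifty-one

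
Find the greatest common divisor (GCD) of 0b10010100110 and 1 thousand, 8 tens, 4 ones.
Convert 0b10010100110 (binary) → 1024 + 128 + 32 + 4 + 2 = 1190 (decimal)
Convert 1 thousand, 8 tens, 4 ones (place-value notation) → 1×1000 + 8×10 + 4 = 1084 (decimal)
Compute gcd(1190, 1084) = 2
2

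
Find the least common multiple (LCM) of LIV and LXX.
Convert LIV (Roman numeral) → 50 + 4 = 54 (decimal)
Convert LXX (Roman numeral) → 50 + 10 + 10 = 70 (decimal)
Compute lcm(54, 70) = 1890
1890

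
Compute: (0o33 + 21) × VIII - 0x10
Convert 0o33 (octal) → 3×8 + 3 = 27 (decimal)
Convert VIII (Roman numeral) → 5 + 1 + 1 + 1 = 8 (decimal)
Convert 0x10 (hexadecimal) → 1×16 = 16 (decimal)
Expression in decimal: (27 + 21) × 8 - 16
Parentheses first: 27 + 21 = 48
Multiply: 48 × 8 = 384
Subtract: 384 - 16 = 368
368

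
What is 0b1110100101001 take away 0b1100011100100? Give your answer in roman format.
Convert 0b1110100101001 (binary) → 4096 + 2048 + 1024 + 256 + 32 + 8 + 1 = 7465 (decimal)
Convert 0b1100011100100 (binary) → 4096 + 2048 + 128 + 64 + 32 + 4 = 6372 (decimal)
Compute 7465 - 6372 = 1093
Convert 1093 (decimal) → 1093 = 1000 + 90 + 1 + 1 + 1 → MXCIII (Roman numeral)
MXCIII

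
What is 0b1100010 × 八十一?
Convert 0b1100010 (binary) → 64 + 32 + 2 = 98 (decimal)
Convert 八十一 (Chinese numeral) → 8×10 + 1 = 81 (decimal)
Compute 98 × 81 = 7938
7938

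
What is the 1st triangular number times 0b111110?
Convert the 1st triangular number (triangular index) → 1×2/2 = 1 (decimal)
Convert 0b111110 (binary) → 32 + 16 + 8 + 4 + 2 = 62 (decimal)
Compute 1 × 62 = 62
62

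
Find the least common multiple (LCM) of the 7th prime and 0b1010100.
Convert the 7th prime (prime index) → 17 (decimal)
Convert 0b1010100 (binary) → 64 + 16 + 4 = 84 (decimal)
Compute lcm(17, 84) = 1428
1428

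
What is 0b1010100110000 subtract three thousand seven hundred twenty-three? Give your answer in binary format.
Convert 0b1010100110000 (binary) → 4096 + 1024 + 256 + 32 + 16 = 5424 (decimal)
Convert three thousand seven hundred twenty-three (English words) → 3×1000 + 7×100 + 23 = 3723 (decimal)
Compute 5424 - 3723 = 1701
Convert 1701 (decimal) → 1701 = 1024 + 512 + 128 + 32 + 4 + 1 → 0b11010100101 (binary)
0b11010100101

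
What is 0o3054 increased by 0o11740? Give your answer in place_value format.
Convert 0o3054 (octal) → 3×512 + 5×8 + 4 = 1580 (decimal)
Convert 0o11740 (octal) → 1×4096 + 1×512 + 7×64 + 4×8 = 5088 (decimal)
Compute 1580 + 5088 = 6668
Convert 6668 (decimal) → 6668 = 6×1000 + 6×100 + 6×10 + 8 → 6 thousands, 6 hundreds, 6 tens, 8 ones (place-value notation)
6 thousands, 6 hundreds, 6 tens, 8 ones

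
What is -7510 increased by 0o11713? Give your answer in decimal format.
Convert 0o11713 (octal) → 1×4096 + 1×512 + 7×64 + 1×8 + 3 = 5067 (decimal)
Compute -7510 + 5067 = -2443
-2443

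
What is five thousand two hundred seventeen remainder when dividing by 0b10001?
Convert five thousand two hundred seventeen (English words) → 5×1000 + 2×100 + 17 = 5217 (decimal)
Convert 0b10001 (binary) → 16 + 1 = 17 (decimal)
Compute 5217 mod 17 = 15
15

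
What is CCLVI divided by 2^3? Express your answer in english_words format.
Convert CCLVI (Roman numeral) → 100 + 100 + 50 + 5 + 1 = 256 (decimal)
Convert 2^3 (power) → 8 (decimal)
Compute 256 ÷ 8 = 32
Convert 32 (decimal) → thirty-two (English words)
thirty-two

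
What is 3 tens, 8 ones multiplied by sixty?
Convert 3 tens, 8 ones (place-value notation) → 3×10 + 8 = 38 (decimal)
Convert sixty (English words) → 60 (decimal)
Compute 38 × 60 = 2280
2280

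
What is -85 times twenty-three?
Convert twenty-three (English words) → 23 (decimal)
Compute -85 × 23 = -1955
-1955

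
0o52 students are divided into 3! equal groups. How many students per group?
Convert 0o52 (octal) → 5×8 + 2 = 42 (decimal)
Convert 3! (factorial) → 6 (decimal)
Compute 42 ÷ 6 = 7
7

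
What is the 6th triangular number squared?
The 6th triangular number = 6×7/2 = 21
Compute 21² = 21 × 21 = 441
441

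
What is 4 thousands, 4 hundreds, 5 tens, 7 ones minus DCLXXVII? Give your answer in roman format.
Convert 4 thousands, 4 hundreds, 5 tens, 7 ones (place-value notation) → 4×1000 + 4×100 + 5×10 + 7 = 4457 (decimal)
Convert DCLXXVII (Roman numeral) → 500 + 100 + 50 + 10 + 10 + 5 + 1 + 1 = 677 (decimal)
Compute 4457 - 677 = 3780
Convert 3780 (decimal) → 3780 = 1000 + 1000 + 1000 + 500 + 100 + 100 + 50 + 10 + 10 + 10 → MMMDCCLXXX (Roman numeral)
MMMDCCLXXX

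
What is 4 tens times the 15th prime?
Convert 4 tens (place-value notation) → 4×10 = 40 (decimal)
Convert the 15th prime (prime index) → 47 (decimal)
Compute 40 × 47 = 1880
1880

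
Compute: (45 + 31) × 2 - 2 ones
Convert 2 ones (place-value notation) → 2 (decimal)
Expression in decimal: (45 + 31) × 2 - 2
Parentheses first: 45 + 31 = 76
Multiply: 76 × 2 = 152
Subtract: 152 - 2 = 150
150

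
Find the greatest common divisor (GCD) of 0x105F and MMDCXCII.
Convert 0x105F (hexadecimal) → 1×4096 + 5×16 + 15 = 4191 (decimal)
Convert MMDCXCII (Roman numeral) → 1000 + 1000 + 500 + 100 + 90 + 1 + 1 = 2692 (decimal)
Compute gcd(4191, 2692) = 1
1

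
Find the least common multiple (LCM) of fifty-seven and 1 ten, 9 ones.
Convert fifty-seven (English words) → 57 (decimal)
Convert 1 ten, 9 ones (place-value notation) → 1×10 + 9 = 19 (decimal)
Compute lcm(57, 19) = 57
57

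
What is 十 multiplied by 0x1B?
Convert 十 (Chinese numeral) → 1×10 = 10 (decimal)
Convert 0x1B (hexadecimal) → 1×16 + 11 = 27 (decimal)
Compute 10 × 27 = 270
270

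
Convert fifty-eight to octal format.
Convert fifty-eight (English words) → 58 (decimal)
Convert 58 (decimal) → 58 = 7×8 + 2 → 0o72 (octal)
0o72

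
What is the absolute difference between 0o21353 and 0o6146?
Convert 0o21353 (octal) → 2×4096 + 1×512 + 3×64 + 5×8 + 3 = 8939 (decimal)
Convert 0o6146 (octal) → 6×512 + 1×64 + 4×8 + 6 = 3174 (decimal)
Compute |8939 - 3174| = 5765
5765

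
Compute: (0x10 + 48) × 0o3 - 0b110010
Convert 0x10 (hexadecimal) → 1×16 = 16 (decimal)
Convert 0o3 (octal) → 3 (decimal)
Convert 0b110010 (binary) → 32 + 16 + 2 = 50 (decimal)
Expression in decimal: (16 + 48) × 3 - 50
Parentheses first: 16 + 48 = 64
Multiply: 64 × 3 = 192
Subtract: 192 - 50 = 142
142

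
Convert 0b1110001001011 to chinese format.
Convert 0b1110001001011 (binary) → 4096 + 2048 + 1024 + 64 + 8 + 2 + 1 = 7243 (decimal)
Convert 7243 (decimal) → 7243 = 7×1000 + 2×100 + 4×10 + 3 → 七千二百四十三 (Chinese numeral)
七千二百四十三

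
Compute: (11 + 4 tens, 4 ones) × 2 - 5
Convert 4 tens, 4 ones (place-value notation) → 4×10 + 4 = 44 (decimal)
Expression in decimal: (11 + 44) × 2 - 5
Parentheses first: 11 + 44 = 55
Multiply: 55 × 2 = 110
Subtract: 110 - 5 = 105
105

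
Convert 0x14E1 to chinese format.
Convert 0x14E1 (hexadecimal) → 1×4096 + 4×256 + 14×16 + 1 = 5345 (decimal)
Convert 5345 (decimal) → 5345 = 5×1000 + 3×100 + 4×10 + 5 → 五千三百四十五 (Chinese numeral)
五千三百四十五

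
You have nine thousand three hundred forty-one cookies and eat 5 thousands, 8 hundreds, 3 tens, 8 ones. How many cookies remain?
Convert nine thousand three hundred forty-one (English words) → 9×1000 + 3×100 + 41 = 9341 (decimal)
Convert 5 thousands, 8 hundreds, 3 tens, 8 ones (place-value notation) → 5×1000 + 8×100 + 3×10 + 8 = 5838 (decimal)
Compute 9341 - 5838 = 3503
3503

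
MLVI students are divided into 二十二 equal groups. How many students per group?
Convert MLVI (Roman numeral) → 1000 + 50 + 5 + 1 = 1056 (decimal)
Convert 二十二 (Chinese numeral) → 2×10 + 2 = 22 (decimal)
Compute 1056 ÷ 22 = 48
48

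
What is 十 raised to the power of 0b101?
Convert 十 (Chinese numeral) → 1×10 = 10 (decimal)
Convert 0b101 (binary) → 4 + 1 = 5 (decimal)
Compute 10 ^ 5 = 100000
100000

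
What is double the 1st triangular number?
The 1st triangular number = 1×2/2 = 1
Compute 1 × 2 = 2
2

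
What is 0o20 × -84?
Convert 0o20 (octal) → 2×8 = 16 (decimal)
Compute 16 × -84 = -1344
-1344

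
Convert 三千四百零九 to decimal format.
Convert 三千四百零九 (Chinese numeral) → 3×1000 + 4×100 + 9 = 3409 (decimal)
3409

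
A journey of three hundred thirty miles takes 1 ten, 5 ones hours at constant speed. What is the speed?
Convert three hundred thirty (English words) → 3×100 + 30 = 330 (decimal)
Convert 1 ten, 5 ones (place-value notation) → 1×10 + 5 = 15 (decimal)
Compute 330 ÷ 15 = 22
22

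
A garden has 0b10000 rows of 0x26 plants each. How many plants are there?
Convert 0x26 (hexadecimal) → 2×16 + 6 = 38 (decimal)
Convert 0b10000 (binary) → 16 (decimal)
Compute 38 × 16 = 608
608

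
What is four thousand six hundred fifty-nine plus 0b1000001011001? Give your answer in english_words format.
Convert four thousand six hundred fifty-nine (English words) → 4×1000 + 6×100 + 59 = 4659 (decimal)
Convert 0b1000001011001 (binary) → 4096 + 64 + 16 + 8 + 1 = 4185 (decimal)
Compute 4659 + 4185 = 8844
Convert 8844 (decimal) → 8844 = 8×1000 + 8×100 + 44 → eight thousand eight hundred forty-four (English words)
eight thousand eight hundred forty-four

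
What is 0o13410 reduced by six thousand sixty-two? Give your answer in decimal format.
Convert 0o13410 (octal) → 1×4096 + 3×512 + 4×64 + 1×8 = 5896 (decimal)
Convert six thousand sixty-two (English words) → 6×1000 + 62 = 6062 (decimal)
Compute 5896 - 6062 = -166
-166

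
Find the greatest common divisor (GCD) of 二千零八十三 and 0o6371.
Convert 二千零八十三 (Chinese numeral) → 2×1000 + 8×10 + 3 = 2083 (decimal)
Convert 0o6371 (octal) → 6×512 + 3×64 + 7×8 + 1 = 3321 (decimal)
Compute gcd(2083, 3321) = 1
1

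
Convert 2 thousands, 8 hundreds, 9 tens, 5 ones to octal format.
Convert 2 thousands, 8 hundreds, 9 tens, 5 ones (place-value notation) → 2×1000 + 8×100 + 9×10 + 5 = 2895 (decimal)
Convert 2895 (decimal) → 2895 = 5×512 + 5×64 + 1×8 + 7 → 0o5517 (octal)
0o5517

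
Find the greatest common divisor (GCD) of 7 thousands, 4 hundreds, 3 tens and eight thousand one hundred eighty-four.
Convert 7 thousands, 4 hundreds, 3 tens (place-value notation) → 7×1000 + 4×100 + 3×10 = 7430 (decimal)
Convert eight thousand one hundred eighty-four (English words) → 8×1000 + 1×100 + 84 = 8184 (decimal)
Compute gcd(7430, 8184) = 2
2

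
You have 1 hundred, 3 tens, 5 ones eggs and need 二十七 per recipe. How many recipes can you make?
Convert 1 hundred, 3 tens, 5 ones (place-value notation) → 1×100 + 3×10 + 5 = 135 (decimal)
Convert 二十七 (Chinese numeral) → 2×10 + 7 = 27 (decimal)
Compute 135 ÷ 27 = 5
5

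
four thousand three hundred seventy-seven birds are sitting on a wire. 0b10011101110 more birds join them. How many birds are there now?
Convert four thousand three hundred seventy-seven (English words) → 4×1000 + 3×100 + 77 = 4377 (decimal)
Convert 0b10011101110 (binary) → 1024 + 128 + 64 + 32 + 8 + 4 + 2 = 1262 (decimal)
Compute 4377 + 1262 = 5639
5639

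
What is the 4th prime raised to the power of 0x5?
Convert the 4th prime (prime index) → 7 (decimal)
Convert 0x5 (hexadecimal) → 5 (decimal)
Compute 7 ^ 5 = 16807
16807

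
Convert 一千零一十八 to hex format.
Convert 一千零一十八 (Chinese numeral) → 1×1000 + 1×10 + 8 = 1018 (decimal)
Convert 1018 (decimal) → 1018 = 3×256 + 15×16 + 10 → 0x3FA (hexadecimal)
0x3FA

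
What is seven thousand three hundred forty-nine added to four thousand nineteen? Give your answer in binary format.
Convert seven thousand three hundred forty-nine (English words) → 7×1000 + 3×100 + 49 = 7349 (decimal)
Convert four thousand nineteen (English words) → 4×1000 + 19 = 4019 (decimal)
Compute 7349 + 4019 = 11368
Convert 11368 (decimal) → 11368 = 8192 + 2048 + 1024 + 64 + 32 + 8 → 0b10110001101000 (binary)
0b10110001101000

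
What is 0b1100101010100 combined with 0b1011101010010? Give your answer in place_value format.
Convert 0b1100101010100 (binary) → 4096 + 2048 + 256 + 64 + 16 + 4 = 6484 (decimal)
Convert 0b1011101010010 (binary) → 4096 + 1024 + 512 + 256 + 64 + 16 + 2 = 5970 (decimal)
Compute 6484 + 5970 = 12454
Convert 12454 (decimal) → 12454 = 12×1000 + 4×100 + 5×10 + 4 → 12 thousands, 4 hundreds, 5 tens, 4 ones (place-value notation)
12 thousands, 4 hundreds, 5 tens, 4 ones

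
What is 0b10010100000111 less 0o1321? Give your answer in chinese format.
Convert 0b10010100000111 (binary) → 8192 + 1024 + 256 + 4 + 2 + 1 = 9479 (decimal)
Convert 0o1321 (octal) → 1×512 + 3×64 + 2×8 + 1 = 721 (decimal)
Compute 9479 - 721 = 8758
Convert 8758 (decimal) → 8758 = 8×1000 + 7×100 + 5×10 + 8 → 八千七百五十八 (Chinese numeral)
八千七百五十八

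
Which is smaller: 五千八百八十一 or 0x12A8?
Convert 五千八百八十一 (Chinese numeral) → 5×1000 + 8×100 + 8×10 + 1 = 5881 (decimal)
Convert 0x12A8 (hexadecimal) → 1×4096 + 2×256 + 10×16 + 8 = 4776 (decimal)
Compare 5881 vs 4776: smaller = 4776
4776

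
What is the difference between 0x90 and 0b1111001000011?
Convert 0x90 (hexadecimal) → 9×16 = 144 (decimal)
Convert 0b1111001000011 (binary) → 4096 + 2048 + 1024 + 512 + 64 + 2 + 1 = 7747 (decimal)
Difference: |144 - 7747| = 7603
7603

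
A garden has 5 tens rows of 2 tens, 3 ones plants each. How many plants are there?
Convert 2 tens, 3 ones (place-value notation) → 2×10 + 3 = 23 (decimal)
Convert 5 tens (place-value notation) → 5×10 = 50 (decimal)
Compute 23 × 50 = 1150
1150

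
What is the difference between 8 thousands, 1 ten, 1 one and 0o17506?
Convert 8 thousands, 1 ten, 1 one (place-value notation) → 8×1000 + 1×10 + 1 = 8011 (decimal)
Convert 0o17506 (octal) → 1×4096 + 7×512 + 5×64 + 6 = 8006 (decimal)
Difference: |8011 - 8006| = 5
5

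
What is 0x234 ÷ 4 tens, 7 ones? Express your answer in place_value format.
Convert 0x234 (hexadecimal) → 2×256 + 3×16 + 4 = 564 (decimal)
Convert 4 tens, 7 ones (place-value notation) → 4×10 + 7 = 47 (decimal)
Compute 564 ÷ 47 = 12
Convert 12 (decimal) → 12 = 1×10 + 2 → 1 ten, 2 ones (place-value notation)
1 ten, 2 ones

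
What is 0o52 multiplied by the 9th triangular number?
Convert 0o52 (octal) → 5×8 + 2 = 42 (decimal)
Convert the 9th triangular number (triangular index) → 9×10/2 = 45 (decimal)
Compute 42 × 45 = 1890
1890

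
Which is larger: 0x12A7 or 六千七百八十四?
Convert 0x12A7 (hexadecimal) → 1×4096 + 2×256 + 10×16 + 7 = 4775 (decimal)
Convert 六千七百八十四 (Chinese numeral) → 6×1000 + 7×100 + 8×10 + 4 = 6784 (decimal)
Compare 4775 vs 6784: larger = 6784
6784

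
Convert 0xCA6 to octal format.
Convert 0xCA6 (hexadecimal) → 12×256 + 10×16 + 6 = 3238 (decimal)
Convert 3238 (decimal) → 3238 = 6×512 + 2×64 + 4×8 + 6 → 0o6246 (octal)
0o6246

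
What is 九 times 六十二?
Convert 九 (Chinese numeral) → 9 (decimal)
Convert 六十二 (Chinese numeral) → 6×10 + 2 = 62 (decimal)
Compute 9 × 62 = 558
558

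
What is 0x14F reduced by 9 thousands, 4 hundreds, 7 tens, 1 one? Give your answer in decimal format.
Convert 0x14F (hexadecimal) → 1×256 + 4×16 + 15 = 335 (decimal)
Convert 9 thousands, 4 hundreds, 7 tens, 1 one (place-value notation) → 9×1000 + 4×100 + 7×10 + 1 = 9471 (decimal)
Compute 335 - 9471 = -9136
-9136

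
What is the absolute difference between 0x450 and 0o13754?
Convert 0x450 (hexadecimal) → 4×256 + 5×16 = 1104 (decimal)
Convert 0o13754 (octal) → 1×4096 + 3×512 + 7×64 + 5×8 + 4 = 6124 (decimal)
Compute |1104 - 6124| = 5020
5020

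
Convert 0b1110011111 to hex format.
Convert 0b1110011111 (binary) → 512 + 256 + 128 + 16 + 8 + 4 + 2 + 1 = 927 (decimal)
Convert 927 (decimal) → 927 = 3×256 + 9×16 + 15 → 0x39F (hexadecimal)
0x39F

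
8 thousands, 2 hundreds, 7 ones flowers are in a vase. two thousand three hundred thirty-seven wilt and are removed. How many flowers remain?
Convert 8 thousands, 2 hundreds, 7 ones (place-value notation) → 8×1000 + 2×100 + 7 = 8207 (decimal)
Convert two thousand three hundred thirty-seven (English words) → 2×1000 + 3×100 + 37 = 2337 (decimal)
Compute 8207 - 2337 = 5870
5870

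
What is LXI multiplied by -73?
Convert LXI (Roman numeral) → 50 + 10 + 1 = 61 (decimal)
Compute 61 × -73 = -4453
-4453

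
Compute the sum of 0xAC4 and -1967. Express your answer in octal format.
Convert 0xAC4 (hexadecimal) → 10×256 + 12×16 + 4 = 2756 (decimal)
Compute 2756 + -1967 = 789
Convert 789 (decimal) → 789 = 1×512 + 4×64 + 2×8 + 5 → 0o1425 (octal)
0o1425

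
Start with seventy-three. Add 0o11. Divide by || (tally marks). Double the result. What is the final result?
Convert seventy-three (English words) → 73 (decimal)
Start: 73
Convert 0o11 (octal) → 1×8 + 1 = 9 (decimal)
73 + 9 = 82
Convert || (tally marks) → 2 (decimal)
82 ÷ 2 = 41
41 × 2 = 82
82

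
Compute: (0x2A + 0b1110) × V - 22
Convert 0x2A (hexadecimal) → 2×16 + 10 = 42 (decimal)
Convert 0b1110 (binary) → 8 + 4 + 2 = 14 (decimal)
Convert V (Roman numeral) → 5 (decimal)
Expression in decimal: (42 + 14) × 5 - 22
Parentheses first: 42 + 14 = 56
Multiply: 56 × 5 = 280
Subtract: 280 - 22 = 258
258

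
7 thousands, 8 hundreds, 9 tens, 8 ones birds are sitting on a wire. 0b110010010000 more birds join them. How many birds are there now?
Convert 7 thousands, 8 hundreds, 9 tens, 8 ones (place-value notation) → 7×1000 + 8×100 + 9×10 + 8 = 7898 (decimal)
Convert 0b110010010000 (binary) → 2048 + 1024 + 128 + 16 = 3216 (decimal)
Compute 7898 + 3216 = 11114
11114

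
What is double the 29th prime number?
The 29th prime number = 109
Compute 109 × 2 = 218
218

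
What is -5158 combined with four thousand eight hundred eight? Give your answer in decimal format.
Convert four thousand eight hundred eight (English words) → 4×1000 + 8×100 + 8 = 4808 (decimal)
Compute -5158 + 4808 = -350
-350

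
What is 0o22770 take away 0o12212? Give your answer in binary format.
Convert 0o22770 (octal) → 2×4096 + 2×512 + 7×64 + 7×8 = 9720 (decimal)
Convert 0o12212 (octal) → 1×4096 + 2×512 + 2×64 + 1×8 + 2 = 5258 (decimal)
Compute 9720 - 5258 = 4462
Convert 4462 (decimal) → 4462 = 4096 + 256 + 64 + 32 + 8 + 4 + 2 → 0b1000101101110 (binary)
0b1000101101110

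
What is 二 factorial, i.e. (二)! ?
Convert 二 (Chinese numeral) → 2 (decimal)
Compute 2! = 2
2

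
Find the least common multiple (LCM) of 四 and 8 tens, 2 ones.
Convert 四 (Chinese numeral) → 4 (decimal)
Convert 8 tens, 2 ones (place-value notation) → 8×10 + 2 = 82 (decimal)
Compute lcm(4, 82) = 164
164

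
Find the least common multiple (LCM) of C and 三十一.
Convert C (Roman numeral) → 100 (decimal)
Convert 三十一 (Chinese numeral) → 3×10 + 1 = 31 (decimal)
Compute lcm(100, 31) = 3100
3100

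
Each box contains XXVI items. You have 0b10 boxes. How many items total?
Convert XXVI (Roman numeral) → 10 + 10 + 5 + 1 = 26 (decimal)
Convert 0b10 (binary) → 2 (decimal)
Compute 26 × 2 = 52
52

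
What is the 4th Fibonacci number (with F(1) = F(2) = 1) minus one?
The 4th Fibonacci number (with F(1) = F(2) = 1): 1, 1, 2, 3 → 3
Convert one (English words) → 1 (decimal)
Compute 3 - 1 = 2
2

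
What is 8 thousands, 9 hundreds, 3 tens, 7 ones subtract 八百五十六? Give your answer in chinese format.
Convert 8 thousands, 9 hundreds, 3 tens, 7 ones (place-value notation) → 8×1000 + 9×100 + 3×10 + 7 = 8937 (decimal)
Convert 八百五十六 (Chinese numeral) → 8×100 + 5×10 + 6 = 856 (decimal)
Compute 8937 - 856 = 8081
Convert 8081 (decimal) → 8081 = 8×1000 + 8×10 + 1 → 八千零八十一 (Chinese numeral)
八千零八十一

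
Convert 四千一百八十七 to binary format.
Convert 四千一百八十七 (Chinese numeral) → 4×1000 + 1×100 + 8×10 + 7 = 4187 (decimal)
Convert 4187 (decimal) → 4187 = 4096 + 64 + 16 + 8 + 2 + 1 → 0b1000001011011 (binary)
0b1000001011011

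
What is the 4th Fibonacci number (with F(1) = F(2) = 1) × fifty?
Convert the 4th Fibonacci number (with F(1) = F(2) = 1) (Fibonacci index) → 1, 1, 2, 3 → 3 (decimal)
Convert fifty (English words) → 50 (decimal)
Compute 3 × 50 = 150
150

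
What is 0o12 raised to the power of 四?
Convert 0o12 (octal) → 1×8 + 2 = 10 (decimal)
Convert 四 (Chinese numeral) → 4 (decimal)
Compute 10 ^ 4 = 10000
10000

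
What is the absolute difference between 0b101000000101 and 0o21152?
Convert 0b101000000101 (binary) → 2048 + 512 + 4 + 1 = 2565 (decimal)
Convert 0o21152 (octal) → 2×4096 + 1×512 + 1×64 + 5×8 + 2 = 8810 (decimal)
Compute |2565 - 8810| = 6245
6245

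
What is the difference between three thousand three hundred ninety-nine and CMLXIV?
Convert three thousand three hundred ninety-nine (English words) → 3×1000 + 3×100 + 99 = 3399 (decimal)
Convert CMLXIV (Roman numeral) → 900 + 50 + 10 + 4 = 964 (decimal)
Difference: |3399 - 964| = 2435
2435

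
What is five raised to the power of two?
Convert five (English words) → 5 (decimal)
Convert two (English words) → 2 (decimal)
Compute 5 ^ 2 = 25
25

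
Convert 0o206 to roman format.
Convert 0o206 (octal) → 2×64 + 6 = 134 (decimal)
Convert 134 (decimal) → 134 = 100 + 10 + 10 + 10 + 4 → CXXXIV (Roman numeral)
CXXXIV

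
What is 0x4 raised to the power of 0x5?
Convert 0x4 (hexadecimal) → 4 (decimal)
Convert 0x5 (hexadecimal) → 5 (decimal)
Compute 4 ^ 5 = 1024
1024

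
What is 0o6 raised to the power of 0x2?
Convert 0o6 (octal) → 6 (decimal)
Convert 0x2 (hexadecimal) → 2 (decimal)
Compute 6 ^ 2 = 36
36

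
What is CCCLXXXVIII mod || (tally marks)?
Convert CCCLXXXVIII (Roman numeral) → 100 + 100 + 100 + 50 + 10 + 10 + 10 + 5 + 1 + 1 + 1 = 388 (decimal)
Convert || (tally marks) → 2 (decimal)
Compute 388 mod 2 = 0
0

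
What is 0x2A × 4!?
Convert 0x2A (hexadecimal) → 2×16 + 10 = 42 (decimal)
Convert 4! (factorial) → 24 (decimal)
Compute 42 × 24 = 1008
1008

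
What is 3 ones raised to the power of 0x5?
Convert 3 ones (place-value notation) → 3 (decimal)
Convert 0x5 (hexadecimal) → 5 (decimal)
Compute 3 ^ 5 = 243
243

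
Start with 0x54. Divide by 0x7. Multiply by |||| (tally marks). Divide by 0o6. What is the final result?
Convert 0x54 (hexadecimal) → 5×16 + 4 = 84 (decimal)
Start: 84
Convert 0x7 (hexadecimal) → 7 (decimal)
84 ÷ 7 = 12
Convert |||| (tally marks) → 4 (decimal)
12 × 4 = 48
Convert 0o6 (octal) → 6 (decimal)
48 ÷ 6 = 8
8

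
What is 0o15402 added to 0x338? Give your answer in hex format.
Convert 0o15402 (octal) → 1×4096 + 5×512 + 4×64 + 2 = 6914 (decimal)
Convert 0x338 (hexadecimal) → 3×256 + 3×16 + 8 = 824 (decimal)
Compute 6914 + 824 = 7738
Convert 7738 (decimal) → 7738 = 1×4096 + 14×256 + 3×16 + 10 → 0x1E3A (hexadecimal)
0x1E3A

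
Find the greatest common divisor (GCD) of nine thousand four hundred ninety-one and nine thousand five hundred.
Convert nine thousand four hundred ninety-one (English words) → 9×1000 + 4×100 + 91 = 9491 (decimal)
Convert nine thousand five hundred (English words) → 9×1000 + 5×100 = 9500 (decimal)
Compute gcd(9491, 9500) = 1
1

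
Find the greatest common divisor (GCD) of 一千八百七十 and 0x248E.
Convert 一千八百七十 (Chinese numeral) → 1×1000 + 8×100 + 7×10 = 1870 (decimal)
Convert 0x248E (hexadecimal) → 2×4096 + 4×256 + 8×16 + 14 = 9358 (decimal)
Compute gcd(1870, 9358) = 2
2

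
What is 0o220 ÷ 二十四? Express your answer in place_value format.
Convert 0o220 (octal) → 2×64 + 2×8 = 144 (decimal)
Convert 二十四 (Chinese numeral) → 2×10 + 4 = 24 (decimal)
Compute 144 ÷ 24 = 6
Convert 6 (decimal) → 6 ones (place-value notation)
6 ones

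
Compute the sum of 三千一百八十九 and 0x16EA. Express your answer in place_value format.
Convert 三千一百八十九 (Chinese numeral) → 3×1000 + 1×100 + 8×10 + 9 = 3189 (decimal)
Convert 0x16EA (hexadecimal) → 1×4096 + 6×256 + 14×16 + 10 = 5866 (decimal)
Compute 3189 + 5866 = 9055
Convert 9055 (decimal) → 9055 = 9×1000 + 5×10 + 5 → 9 thousands, 5 tens, 5 ones (place-value notation)
9 thousands, 5 tens, 5 ones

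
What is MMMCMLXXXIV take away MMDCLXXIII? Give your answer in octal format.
Convert MMMCMLXXXIV (Roman numeral) → 1000 + 1000 + 1000 + 900 + 50 + 10 + 10 + 10 + 4 = 3984 (decimal)
Convert MMDCLXXIII (Roman numeral) → 1000 + 1000 + 500 + 100 + 50 + 10 + 10 + 1 + 1 + 1 = 2673 (decimal)
Compute 3984 - 2673 = 1311
Convert 1311 (decimal) → 1311 = 2×512 + 4×64 + 3×8 + 7 → 0o2437 (octal)
0o2437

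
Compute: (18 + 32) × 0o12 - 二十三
Convert 0o12 (octal) → 1×8 + 2 = 10 (decimal)
Convert 二十三 (Chinese numeral) → 2×10 + 3 = 23 (decimal)
Expression in decimal: (18 + 32) × 10 - 23
Parentheses first: 18 + 32 = 50
Multiply: 50 × 10 = 500
Subtract: 500 - 23 = 477
477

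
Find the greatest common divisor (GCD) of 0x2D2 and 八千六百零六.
Convert 0x2D2 (hexadecimal) → 2×256 + 13×16 + 2 = 722 (decimal)
Convert 八千六百零六 (Chinese numeral) → 8×1000 + 6×100 + 6 = 8606 (decimal)
Compute gcd(722, 8606) = 2
2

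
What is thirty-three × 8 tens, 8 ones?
Convert thirty-three (English words) → 33 (decimal)
Convert 8 tens, 8 ones (place-value notation) → 8×10 + 8 = 88 (decimal)
Compute 33 × 88 = 2904
2904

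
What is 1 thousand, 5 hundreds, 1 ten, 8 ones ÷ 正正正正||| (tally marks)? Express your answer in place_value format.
Convert 1 thousand, 5 hundreds, 1 ten, 8 ones (place-value notation) → 1×1000 + 5×100 + 1×10 + 8 = 1518 (decimal)
Convert 正正正正||| (tally marks) → 5 + 5 + 5 + 5 + 3 = 23 (decimal)
Compute 1518 ÷ 23 = 66
Convert 66 (decimal) → 66 = 6×10 + 6 → 6 tens, 6 ones (place-value notation)
6 tens, 6 ones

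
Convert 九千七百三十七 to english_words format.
Convert 九千七百三十七 (Chinese numeral) → 9×1000 + 7×100 + 3×10 + 7 = 9737 (decimal)
Convert 9737 (decimal) → 9737 = 9×1000 + 7×100 + 37 → nine thousand seven hundred thirty-seven (English words)
nine thousand seven hundred thirty-seven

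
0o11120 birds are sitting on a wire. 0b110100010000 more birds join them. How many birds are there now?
Convert 0o11120 (octal) → 1×4096 + 1×512 + 1×64 + 2×8 = 4688 (decimal)
Convert 0b110100010000 (binary) → 2048 + 1024 + 256 + 16 = 3344 (decimal)
Compute 4688 + 3344 = 8032
8032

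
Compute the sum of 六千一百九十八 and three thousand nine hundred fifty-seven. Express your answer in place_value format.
Convert 六千一百九十八 (Chinese numeral) → 6×1000 + 1×100 + 9×10 + 8 = 6198 (decimal)
Convert three thousand nine hundred fifty-seven (English words) → 3×1000 + 9×100 + 57 = 3957 (decimal)
Compute 6198 + 3957 = 10155
Convert 10155 (decimal) → 10155 = 10×1000 + 1×100 + 5×10 + 5 → 10 thousands, 1 hundred, 5 tens, 5 ones (place-value notation)
10 thousands, 1 hundred, 5 tens, 5 ones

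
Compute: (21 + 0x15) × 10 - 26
Convert 0x15 (hexadecimal) → 1×16 + 5 = 21 (decimal)
Expression in decimal: (21 + 21) × 10 - 26
Parentheses first: 21 + 21 = 42
Multiply: 42 × 10 = 420
Subtract: 420 - 26 = 394
394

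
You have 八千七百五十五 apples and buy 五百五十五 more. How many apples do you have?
Convert 八千七百五十五 (Chinese numeral) → 8×1000 + 7×100 + 5×10 + 5 = 8755 (decimal)
Convert 五百五十五 (Chinese numeral) → 5×100 + 5×10 + 5 = 555 (decimal)
Compute 8755 + 555 = 9310
9310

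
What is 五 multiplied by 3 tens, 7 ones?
Convert 五 (Chinese numeral) → 5 (decimal)
Convert 3 tens, 7 ones (place-value notation) → 3×10 + 7 = 37 (decimal)
Compute 5 × 37 = 185
185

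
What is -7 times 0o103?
Convert 0o103 (octal) → 1×64 + 3 = 67 (decimal)
Compute -7 × 67 = -469
-469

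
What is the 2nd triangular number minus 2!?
The 2nd triangular number = 2×3/2 = 3
Convert 2! (factorial) → 2 (decimal)
Compute 3 - 2 = 1
1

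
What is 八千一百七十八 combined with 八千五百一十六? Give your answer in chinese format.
Convert 八千一百七十八 (Chinese numeral) → 8×1000 + 1×100 + 7×10 + 8 = 8178 (decimal)
Convert 八千五百一十六 (Chinese numeral) → 8×1000 + 5×100 + 1×10 + 6 = 8516 (decimal)
Compute 8178 + 8516 = 16694
Convert 16694 (decimal) → 16694 = 1×10000 + 6×1000 + 6×100 + 9×10 + 4 → 一万六千六百九十四 (Chinese numeral)
一万六千六百九十四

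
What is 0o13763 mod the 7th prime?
Convert 0o13763 (octal) → 1×4096 + 3×512 + 7×64 + 6×8 + 3 = 6131 (decimal)
Convert the 7th prime (prime index) → 17 (decimal)
Compute 6131 mod 17 = 11
11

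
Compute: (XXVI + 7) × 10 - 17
Convert XXVI (Roman numeral) → 10 + 10 + 5 + 1 = 26 (decimal)
Expression in decimal: (26 + 7) × 10 - 17
Parentheses first: 26 + 7 = 33
Multiply: 33 × 10 = 330
Subtract: 330 - 17 = 313
313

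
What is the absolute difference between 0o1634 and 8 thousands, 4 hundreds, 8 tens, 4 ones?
Convert 0o1634 (octal) → 1×512 + 6×64 + 3×8 + 4 = 924 (decimal)
Convert 8 thousands, 4 hundreds, 8 tens, 4 ones (place-value notation) → 8×1000 + 4×100 + 8×10 + 4 = 8484 (decimal)
Compute |924 - 8484| = 7560
7560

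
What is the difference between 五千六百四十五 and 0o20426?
Convert 五千六百四十五 (Chinese numeral) → 5×1000 + 6×100 + 4×10 + 5 = 5645 (decimal)
Convert 0o20426 (octal) → 2×4096 + 4×64 + 2×8 + 6 = 8470 (decimal)
Difference: |5645 - 8470| = 2825
2825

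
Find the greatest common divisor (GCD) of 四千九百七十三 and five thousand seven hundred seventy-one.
Convert 四千九百七十三 (Chinese numeral) → 4×1000 + 9×100 + 7×10 + 3 = 4973 (decimal)
Convert five thousand seven hundred seventy-one (English words) → 5×1000 + 7×100 + 71 = 5771 (decimal)
Compute gcd(4973, 5771) = 1
1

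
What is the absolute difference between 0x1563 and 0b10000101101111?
Convert 0x1563 (hexadecimal) → 1×4096 + 5×256 + 6×16 + 3 = 5475 (decimal)
Convert 0b10000101101111 (binary) → 8192 + 256 + 64 + 32 + 8 + 4 + 2 + 1 = 8559 (decimal)
Compute |5475 - 8559| = 3084
3084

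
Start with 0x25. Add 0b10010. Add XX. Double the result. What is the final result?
Convert 0x25 (hexadecimal) → 2×16 + 5 = 37 (decimal)
Start: 37
Convert 0b10010 (binary) → 16 + 2 = 18 (decimal)
37 + 18 = 55
Convert XX (Roman numeral) → 10 + 10 = 20 (decimal)
55 + 20 = 75
75 × 2 = 150
150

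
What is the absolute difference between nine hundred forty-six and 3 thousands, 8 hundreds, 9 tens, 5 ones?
Convert nine hundred forty-six (English words) → 9×100 + 46 = 946 (decimal)
Convert 3 thousands, 8 hundreds, 9 tens, 5 ones (place-value notation) → 3×1000 + 8×100 + 9×10 + 5 = 3895 (decimal)
Compute |946 - 3895| = 2949
2949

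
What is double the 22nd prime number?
The 22nd prime number = 79
Compute 79 × 2 = 158
158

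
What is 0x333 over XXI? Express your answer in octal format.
Convert 0x333 (hexadecimal) → 3×256 + 3×16 + 3 = 819 (decimal)
Convert XXI (Roman numeral) → 10 + 10 + 1 = 21 (decimal)
Compute 819 ÷ 21 = 39
Convert 39 (decimal) → 39 = 4×8 + 7 → 0o47 (octal)
0o47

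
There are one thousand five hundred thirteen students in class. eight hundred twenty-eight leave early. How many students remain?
Convert one thousand five hundred thirteen (English words) → 1×1000 + 5×100 + 13 = 1513 (decimal)
Convert eight hundred twenty-eight (English words) → 8×100 + 28 = 828 (decimal)
Compute 1513 - 828 = 685
685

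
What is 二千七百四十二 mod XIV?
Convert 二千七百四十二 (Chinese numeral) → 2×1000 + 7×100 + 4×10 + 2 = 2742 (decimal)
Convert XIV (Roman numeral) → 10 + 4 = 14 (decimal)
Compute 2742 mod 14 = 12
12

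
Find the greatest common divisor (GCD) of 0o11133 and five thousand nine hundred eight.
Convert 0o11133 (octal) → 1×4096 + 1×512 + 1×64 + 3×8 + 3 = 4699 (decimal)
Convert five thousand nine hundred eight (English words) → 5×1000 + 9×100 + 8 = 5908 (decimal)
Compute gcd(4699, 5908) = 1
1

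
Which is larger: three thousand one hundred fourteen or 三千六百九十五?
Convert three thousand one hundred fourteen (English words) → 3×1000 + 1×100 + 14 = 3114 (decimal)
Convert 三千六百九十五 (Chinese numeral) → 3×1000 + 6×100 + 9×10 + 5 = 3695 (decimal)
Compare 3114 vs 3695: larger = 3695
3695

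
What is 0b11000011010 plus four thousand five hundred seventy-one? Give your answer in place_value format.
Convert 0b11000011010 (binary) → 1024 + 512 + 16 + 8 + 2 = 1562 (decimal)
Convert four thousand five hundred seventy-one (English words) → 4×1000 + 5×100 + 71 = 4571 (decimal)
Compute 1562 + 4571 = 6133
Convert 6133 (decimal) → 6133 = 6×1000 + 1×100 + 3×10 + 3 → 6 thousands, 1 hundred, 3 tens, 3 ones (place-value notation)
6 thousands, 1 hundred, 3 tens, 3 ones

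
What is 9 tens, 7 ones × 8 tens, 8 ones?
Convert 9 tens, 7 ones (place-value notation) → 9×10 + 7 = 97 (decimal)
Convert 8 tens, 8 ones (place-value notation) → 8×10 + 8 = 88 (decimal)
Compute 97 × 88 = 8536
8536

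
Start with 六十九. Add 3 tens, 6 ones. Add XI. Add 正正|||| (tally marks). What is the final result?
Convert 六十九 (Chinese numeral) → 6×10 + 9 = 69 (decimal)
Start: 69
Convert 3 tens, 6 ones (place-value notation) → 3×10 + 6 = 36 (decimal)
69 + 36 = 105
Convert XI (Roman numeral) → 10 + 1 = 11 (decimal)
105 + 11 = 116
Convert 正正|||| (tally marks) → 5 + 5 + 4 = 14 (decimal)
116 + 14 = 130
130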